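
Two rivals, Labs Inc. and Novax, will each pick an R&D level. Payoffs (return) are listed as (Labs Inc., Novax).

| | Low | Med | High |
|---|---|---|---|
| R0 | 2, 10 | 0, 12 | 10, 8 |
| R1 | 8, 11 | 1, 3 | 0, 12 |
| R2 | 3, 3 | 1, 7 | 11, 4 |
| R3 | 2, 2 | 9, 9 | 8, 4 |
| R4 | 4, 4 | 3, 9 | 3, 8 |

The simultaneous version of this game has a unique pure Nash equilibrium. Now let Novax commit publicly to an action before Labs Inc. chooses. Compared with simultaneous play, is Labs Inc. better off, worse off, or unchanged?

worse off

Solve by backward induction (Novax leads).
- Low: Labs Inc. compares 2, 8, 3, 2, 4 and picks R1; Novax would get 11.
- Med: Labs Inc. compares 0, 1, 1, 9, 3 and picks R3; Novax would get 9.
- High: Labs Inc. compares 10, 0, 11, 8, 3 and picks R2; Novax would get 4.
Novax's induced payoffs are 11, 9, 4, so Novax commits to Low. Subgame-perfect outcome: (R1, Low) with payoffs (8, 11).
Now find the simultaneous Nash equilibrium.
Labs Inc.'s best replies: Low→R1; Med→R3; High→R2.
Novax's best replies: R0→Med; R1→High; R2→Med; R3→Med; R4→Med.
Only (R3, Med) has each player best-responding; Nash payoffs (9, 9).
Labs Inc. earns 8 sequentially versus 9 at the Nash outcome: worse off.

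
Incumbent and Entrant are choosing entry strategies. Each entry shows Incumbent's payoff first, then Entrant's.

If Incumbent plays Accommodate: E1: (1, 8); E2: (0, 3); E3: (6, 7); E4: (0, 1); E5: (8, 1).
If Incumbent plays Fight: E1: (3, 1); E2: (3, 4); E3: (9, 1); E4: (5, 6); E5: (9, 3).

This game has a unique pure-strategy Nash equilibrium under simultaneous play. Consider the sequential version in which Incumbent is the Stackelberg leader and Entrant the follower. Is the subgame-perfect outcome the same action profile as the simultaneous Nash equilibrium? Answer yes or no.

Work backward from Entrant's decision.
- Accommodate → Entrant plays E1 (best of 8, 3, 7, 1, 1); Incumbent gets 1.
- Fight → Entrant plays E4 (best of 1, 4, 1, 6, 3); Incumbent gets 5.
Among 1, 5, the best is 5 at Fight. Subgame-perfect outcome: (Fight, E4) with payoffs (5, 6).
For the simultaneous game, intersect best replies.
Incumbent's best replies: E1→Fight; E2→Fight; E3→Fight; E4→Fight; E5→Fight.
Entrant's best replies: Accommodate→E1; Fight→E4.
Only (Fight, E4) has each player best-responding; Nash payoffs (5, 6).
Sequential outcome (Fight, E4) coincides with the Nash profile (Fight, E4).

yes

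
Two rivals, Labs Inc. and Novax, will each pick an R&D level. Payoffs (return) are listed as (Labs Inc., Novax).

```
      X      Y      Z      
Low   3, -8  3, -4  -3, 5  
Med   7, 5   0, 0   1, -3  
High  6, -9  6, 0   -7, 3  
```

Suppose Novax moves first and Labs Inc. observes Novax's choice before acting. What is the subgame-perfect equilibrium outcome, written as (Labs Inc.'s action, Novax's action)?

(Med, X)

Labs Inc. best-responds to each possible Novax move:
- X: BR = Med, leader payoff 5.
- Y: BR = High, leader payoff 0.
- Z: BR = Med, leader payoff -3.
Maximizing over 5, 0, -3, Novax chooses X. Subgame-perfect outcome: (Med, X) with payoffs (7, 5).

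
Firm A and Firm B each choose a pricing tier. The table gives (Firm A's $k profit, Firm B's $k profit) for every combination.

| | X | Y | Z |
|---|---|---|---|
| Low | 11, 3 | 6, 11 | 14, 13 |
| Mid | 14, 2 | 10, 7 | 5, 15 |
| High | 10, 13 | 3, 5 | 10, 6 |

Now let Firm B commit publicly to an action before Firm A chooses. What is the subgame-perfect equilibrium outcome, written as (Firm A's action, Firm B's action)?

(Low, Z)

Backward induction with Firm B moving first.
- X → Firm A plays Mid (best of 11, 14, 10); Firm B gets 2.
- Y → Firm A plays Mid (best of 6, 10, 3); Firm B gets 7.
- Z → Firm A plays Low (best of 14, 5, 10); Firm B gets 13.
Among 2, 7, 13, the best is 13 at Z. Subgame-perfect outcome: (Low, Z) with payoffs (14, 13).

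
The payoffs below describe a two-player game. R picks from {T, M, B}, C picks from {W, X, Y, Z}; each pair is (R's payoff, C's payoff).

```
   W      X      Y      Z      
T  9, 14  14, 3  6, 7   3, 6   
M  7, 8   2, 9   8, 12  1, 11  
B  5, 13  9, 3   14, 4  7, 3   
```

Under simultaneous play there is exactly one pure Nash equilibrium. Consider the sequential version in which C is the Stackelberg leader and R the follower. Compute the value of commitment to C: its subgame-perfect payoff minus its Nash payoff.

Backward induction with C moving first.
- W → R plays T (best of 9, 7, 5); C gets 14.
- X → R plays T (best of 14, 2, 9); C gets 3.
- Y → R plays B (best of 6, 8, 14); C gets 4.
- Z → R plays B (best of 3, 1, 7); C gets 3.
C's induced payoffs are 14, 3, 4, 3, so C commits to W. Subgame-perfect outcome: (T, W) with payoffs (9, 14).
Now find the simultaneous Nash equilibrium.
R's best replies: W→T; X→T; Y→B; Z→B.
C's best replies: T→W; M→Y; B→W.
The unique mutual best reply is (T, W), giving (9, 14).
C's commitment gain: 14 − 14 = 0.

0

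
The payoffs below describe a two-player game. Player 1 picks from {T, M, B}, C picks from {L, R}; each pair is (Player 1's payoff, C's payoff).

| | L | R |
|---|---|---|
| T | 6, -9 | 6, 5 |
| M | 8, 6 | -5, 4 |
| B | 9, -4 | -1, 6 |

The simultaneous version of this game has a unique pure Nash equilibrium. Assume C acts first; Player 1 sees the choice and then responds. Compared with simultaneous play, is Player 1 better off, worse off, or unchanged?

Backward induction with C moving first.
- L: Player 1 compares 6, 8, 9 and picks B; C would get -4.
- R: Player 1 compares 6, -5, -1 and picks T; C would get 5.
Maximizing over -4, 5, C chooses R. Subgame-perfect outcome: (T, R) with payoffs (6, 5).
Now find the simultaneous Nash equilibrium.
Player 1's best replies: L→B; R→T.
C's best replies: T→R; M→L; B→R.
The unique mutual best reply is (T, R), giving (6, 5).
Player 1 earns 6 sequentially versus 6 at the Nash outcome: unchanged.

unchanged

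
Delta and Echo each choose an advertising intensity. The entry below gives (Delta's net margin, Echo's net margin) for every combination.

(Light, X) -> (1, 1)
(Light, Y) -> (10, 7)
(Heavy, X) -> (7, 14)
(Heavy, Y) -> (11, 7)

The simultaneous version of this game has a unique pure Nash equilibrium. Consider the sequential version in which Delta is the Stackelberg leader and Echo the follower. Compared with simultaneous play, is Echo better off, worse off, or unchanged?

worse off

Work backward from Echo's decision.
- Light → Echo plays Y (best of 1, 7); Delta gets 10.
- Heavy → Echo plays X (best of 14, 7); Delta gets 7.
Among 10, 7, the best is 10 at Light. Subgame-perfect outcome: (Light, Y) with payoffs (10, 7).
For the simultaneous game, intersect best replies.
Delta's best replies: X→Heavy; Y→Heavy.
Echo's best replies: Light→Y; Heavy→X.
The unique mutual best reply is (Heavy, X), giving (7, 14).
Echo earns 7 sequentially versus 14 at the Nash outcome: worse off.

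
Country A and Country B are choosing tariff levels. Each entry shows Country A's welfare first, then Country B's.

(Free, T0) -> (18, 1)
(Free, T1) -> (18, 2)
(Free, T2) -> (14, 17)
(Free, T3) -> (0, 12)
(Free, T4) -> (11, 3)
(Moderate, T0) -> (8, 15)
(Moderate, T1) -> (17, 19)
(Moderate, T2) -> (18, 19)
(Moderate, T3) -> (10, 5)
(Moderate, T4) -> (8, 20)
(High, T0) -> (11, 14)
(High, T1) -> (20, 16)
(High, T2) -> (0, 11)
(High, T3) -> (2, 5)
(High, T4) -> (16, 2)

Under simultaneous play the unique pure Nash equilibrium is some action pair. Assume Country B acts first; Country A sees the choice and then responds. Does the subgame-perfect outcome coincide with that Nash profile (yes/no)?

no

Backward induction with Country B moving first.
- T0 → Country A plays Free (best of 18, 8, 11); Country B gets 1.
- T1 → Country A plays High (best of 18, 17, 20); Country B gets 16.
- T2 → Country A plays Moderate (best of 14, 18, 0); Country B gets 19.
- T3 → Country A plays Moderate (best of 0, 10, 2); Country B gets 5.
- T4 → Country A plays High (best of 11, 8, 16); Country B gets 2.
Among 1, 16, 19, 5, 2, the best is 19 at T2. Subgame-perfect outcome: (Moderate, T2) with payoffs (18, 19).
For the simultaneous game, intersect best replies.
Country A's best replies: T0→Free; T1→High; T2→Moderate; T3→Moderate; T4→High.
Country B's best replies: Free→T2; Moderate→T4; High→T1.
Only (High, T1) has each player best-responding; Nash payoffs (20, 16).
Sequential outcome (Moderate, T2) differs from the Nash profile (High, T1).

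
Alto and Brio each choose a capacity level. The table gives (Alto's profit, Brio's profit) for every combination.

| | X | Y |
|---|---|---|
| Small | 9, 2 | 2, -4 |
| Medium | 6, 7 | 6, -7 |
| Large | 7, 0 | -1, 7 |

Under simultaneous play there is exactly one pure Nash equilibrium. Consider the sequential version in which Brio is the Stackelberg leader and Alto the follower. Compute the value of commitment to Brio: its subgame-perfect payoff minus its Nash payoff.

0

Solve by backward induction (Brio leads).
- X → Alto plays Small (best of 9, 6, 7); Brio gets 2.
- Y → Alto plays Medium (best of 2, 6, -1); Brio gets -7.
Maximizing over 2, -7, Brio chooses X. Subgame-perfect outcome: (Small, X) with payoffs (9, 2).
Under simultaneous play:
Alto's best replies: X→Small; Y→Medium.
Brio's best replies: Small→X; Medium→X; Large→Y.
The unique mutual best reply is (Small, X), giving (9, 2).
Brio's commitment gain: 2 − 2 = 0.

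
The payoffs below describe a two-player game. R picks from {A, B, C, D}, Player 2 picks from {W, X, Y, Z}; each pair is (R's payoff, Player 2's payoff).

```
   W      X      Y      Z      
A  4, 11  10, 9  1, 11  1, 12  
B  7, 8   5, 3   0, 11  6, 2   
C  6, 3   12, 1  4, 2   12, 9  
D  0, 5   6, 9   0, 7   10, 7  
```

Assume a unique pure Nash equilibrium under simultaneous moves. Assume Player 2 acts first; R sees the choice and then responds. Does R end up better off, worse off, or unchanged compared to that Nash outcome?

unchanged

Backward induction with Player 2 moving first.
- W → R plays B (best of 4, 7, 6, 0); Player 2 gets 8.
- X → R plays C (best of 10, 5, 12, 6); Player 2 gets 1.
- Y → R plays C (best of 1, 0, 4, 0); Player 2 gets 2.
- Z → R plays C (best of 1, 6, 12, 10); Player 2 gets 9.
Among 8, 1, 2, 9, the best is 9 at Z. Subgame-perfect outcome: (C, Z) with payoffs (12, 9).
For the simultaneous game, intersect best replies.
R's best replies: W→B; X→C; Y→C; Z→C.
Player 2's best replies: A→Z; B→Y; C→Z; D→X.
The unique mutual best reply is (C, Z), giving (12, 9).
R earns 12 sequentially versus 12 at the Nash outcome: unchanged.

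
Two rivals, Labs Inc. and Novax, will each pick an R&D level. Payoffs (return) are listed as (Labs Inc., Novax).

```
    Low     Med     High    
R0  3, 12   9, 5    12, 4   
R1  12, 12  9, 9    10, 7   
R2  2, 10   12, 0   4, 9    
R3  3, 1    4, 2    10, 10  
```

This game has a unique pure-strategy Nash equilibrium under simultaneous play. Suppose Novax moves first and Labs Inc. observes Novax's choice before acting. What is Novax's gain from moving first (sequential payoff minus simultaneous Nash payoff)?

0

Solve by backward induction (Novax leads).
- Low → Labs Inc. plays R1 (best of 3, 12, 2, 3); Novax gets 12.
- Med → Labs Inc. plays R2 (best of 9, 9, 12, 4); Novax gets 0.
- High → Labs Inc. plays R0 (best of 12, 10, 4, 10); Novax gets 4.
Novax's induced payoffs are 12, 0, 4, so Novax commits to Low. Subgame-perfect outcome: (R1, Low) with payoffs (12, 12).
Under simultaneous play:
Labs Inc.'s best replies: Low→R1; Med→R2; High→R0.
Novax's best replies: R0→Low; R1→Low; R2→Low; R3→High.
The unique mutual best reply is (R1, Low), giving (12, 12).
Novax's commitment gain: 12 − 12 = 0.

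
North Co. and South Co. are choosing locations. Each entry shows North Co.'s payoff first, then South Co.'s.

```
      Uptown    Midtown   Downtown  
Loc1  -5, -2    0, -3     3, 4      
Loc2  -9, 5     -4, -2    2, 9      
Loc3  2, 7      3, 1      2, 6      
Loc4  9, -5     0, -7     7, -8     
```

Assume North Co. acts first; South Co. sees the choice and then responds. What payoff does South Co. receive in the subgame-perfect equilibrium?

Work backward from South Co.'s decision.
- Loc1: BR = Downtown, leader payoff 3.
- Loc2: BR = Downtown, leader payoff 2.
- Loc3: BR = Uptown, leader payoff 2.
- Loc4: BR = Uptown, leader payoff 9.
Among 3, 2, 2, 9, the best is 9 at Loc4. Subgame-perfect outcome: (Loc4, Uptown) with payoffs (9, -5).

-5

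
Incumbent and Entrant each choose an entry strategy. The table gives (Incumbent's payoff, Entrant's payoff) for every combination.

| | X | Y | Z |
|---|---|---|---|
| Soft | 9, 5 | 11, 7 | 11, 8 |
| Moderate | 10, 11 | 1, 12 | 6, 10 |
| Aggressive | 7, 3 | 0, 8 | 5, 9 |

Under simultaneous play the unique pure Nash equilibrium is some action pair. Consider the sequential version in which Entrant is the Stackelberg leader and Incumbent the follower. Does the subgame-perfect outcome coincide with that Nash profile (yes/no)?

no

Backward induction with Entrant moving first.
- X: BR = Moderate, leader payoff 11.
- Y: BR = Soft, leader payoff 7.
- Z: BR = Soft, leader payoff 8.
Entrant's induced payoffs are 11, 7, 8, so Entrant commits to X. Subgame-perfect outcome: (Moderate, X) with payoffs (10, 11).
For the simultaneous game, intersect best replies.
Incumbent's best replies: X→Moderate; Y→Soft; Z→Soft.
Entrant's best replies: Soft→Z; Moderate→Y; Aggressive→Z.
Only (Soft, Z) has each player best-responding; Nash payoffs (11, 8).
Sequential outcome (Moderate, X) differs from the Nash profile (Soft, Z).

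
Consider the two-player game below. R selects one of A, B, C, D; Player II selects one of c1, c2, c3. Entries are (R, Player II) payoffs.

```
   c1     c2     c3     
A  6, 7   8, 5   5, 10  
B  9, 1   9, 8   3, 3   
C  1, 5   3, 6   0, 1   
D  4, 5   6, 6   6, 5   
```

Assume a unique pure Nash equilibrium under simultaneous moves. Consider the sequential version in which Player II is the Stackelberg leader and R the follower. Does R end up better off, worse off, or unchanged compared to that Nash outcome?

Backward induction with Player II moving first.
- c1: BR = B, leader payoff 1.
- c2: BR = B, leader payoff 8.
- c3: BR = D, leader payoff 5.
Maximizing over 1, 8, 5, Player II chooses c2. Subgame-perfect outcome: (B, c2) with payoffs (9, 8).
Under simultaneous play:
R's best replies: c1→B; c2→B; c3→D.
Player II's best replies: A→c3; B→c2; C→c2; D→c2.
The unique mutual best reply is (B, c2), giving (9, 8).
R earns 9 sequentially versus 9 at the Nash outcome: unchanged.

unchanged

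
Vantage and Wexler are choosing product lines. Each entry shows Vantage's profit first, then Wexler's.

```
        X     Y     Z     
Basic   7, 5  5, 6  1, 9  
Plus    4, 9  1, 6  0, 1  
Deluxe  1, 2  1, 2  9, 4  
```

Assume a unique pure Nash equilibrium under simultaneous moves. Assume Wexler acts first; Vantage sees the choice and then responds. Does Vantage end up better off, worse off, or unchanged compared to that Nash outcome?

worse off

Solve by backward induction (Wexler leads).
- X: BR = Basic, leader payoff 5.
- Y: BR = Basic, leader payoff 6.
- Z: BR = Deluxe, leader payoff 4.
Maximizing over 5, 6, 4, Wexler chooses Y. Subgame-perfect outcome: (Basic, Y) with payoffs (5, 6).
Now find the simultaneous Nash equilibrium.
Vantage's best replies: X→Basic; Y→Basic; Z→Deluxe.
Wexler's best replies: Basic→Z; Plus→X; Deluxe→Z.
The unique mutual best reply is (Deluxe, Z), giving (9, 4).
Vantage earns 5 sequentially versus 9 at the Nash outcome: worse off.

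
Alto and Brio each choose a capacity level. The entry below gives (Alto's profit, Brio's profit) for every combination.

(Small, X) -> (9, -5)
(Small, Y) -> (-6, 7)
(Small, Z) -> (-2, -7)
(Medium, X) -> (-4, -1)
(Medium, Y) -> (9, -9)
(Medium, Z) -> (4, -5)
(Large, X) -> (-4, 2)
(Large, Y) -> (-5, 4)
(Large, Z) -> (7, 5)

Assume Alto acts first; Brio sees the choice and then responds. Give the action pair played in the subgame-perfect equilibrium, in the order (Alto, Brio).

(Large, Z)

Solve by backward induction (Alto leads).
- Small: Brio compares -5, 7, -7 and picks Y; Alto would get -6.
- Medium: Brio compares -1, -9, -5 and picks X; Alto would get -4.
- Large: Brio compares 2, 4, 5 and picks Z; Alto would get 7.
Maximizing over -6, -4, 7, Alto chooses Large. Subgame-perfect outcome: (Large, Z) with payoffs (7, 5).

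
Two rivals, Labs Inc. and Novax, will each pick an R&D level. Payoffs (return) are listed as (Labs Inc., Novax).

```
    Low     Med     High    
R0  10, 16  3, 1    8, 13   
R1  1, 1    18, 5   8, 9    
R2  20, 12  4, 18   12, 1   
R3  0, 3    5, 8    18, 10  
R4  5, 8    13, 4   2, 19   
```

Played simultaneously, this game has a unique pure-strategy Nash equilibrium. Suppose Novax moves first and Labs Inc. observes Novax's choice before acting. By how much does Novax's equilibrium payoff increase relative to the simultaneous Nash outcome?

Labs Inc. best-responds to each possible Novax move:
- Low: Labs Inc. compares 10, 1, 20, 0, 5 and picks R2; Novax would get 12.
- Med: Labs Inc. compares 3, 18, 4, 5, 13 and picks R1; Novax would get 5.
- High: Labs Inc. compares 8, 8, 12, 18, 2 and picks R3; Novax would get 10.
Among 12, 5, 10, the best is 12 at Low. Subgame-perfect outcome: (R2, Low) with payoffs (20, 12).
Under simultaneous play:
Labs Inc.'s best replies: Low→R2; Med→R1; High→R3.
Novax's best replies: R0→Low; R1→High; R2→Med; R3→High; R4→High.
Only (R3, High) has each player best-responding; Nash payoffs (18, 10).
Novax's commitment gain: 12 − 10 = 2.

2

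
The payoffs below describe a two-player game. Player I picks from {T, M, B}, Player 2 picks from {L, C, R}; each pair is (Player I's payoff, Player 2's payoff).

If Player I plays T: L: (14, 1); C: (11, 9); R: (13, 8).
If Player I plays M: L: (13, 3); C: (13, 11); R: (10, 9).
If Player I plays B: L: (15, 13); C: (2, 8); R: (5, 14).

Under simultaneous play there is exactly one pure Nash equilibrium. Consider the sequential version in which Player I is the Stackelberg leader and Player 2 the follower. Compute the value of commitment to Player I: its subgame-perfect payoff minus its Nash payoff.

Solve by backward induction (Player I leads).
- T: Player 2 compares 1, 9, 8 and picks C; Player I would get 11.
- M: Player 2 compares 3, 11, 9 and picks C; Player I would get 13.
- B: Player 2 compares 13, 8, 14 and picks R; Player I would get 5.
Maximizing over 11, 13, 5, Player I chooses M. Subgame-perfect outcome: (M, C) with payoffs (13, 11).
For the simultaneous game, intersect best replies.
Player I's best replies: L→B; C→M; R→T.
Player 2's best replies: T→C; M→C; B→R.
Only (M, C) has each player best-responding; Nash payoffs (13, 11).
Player I's commitment gain: 13 − 13 = 0.

0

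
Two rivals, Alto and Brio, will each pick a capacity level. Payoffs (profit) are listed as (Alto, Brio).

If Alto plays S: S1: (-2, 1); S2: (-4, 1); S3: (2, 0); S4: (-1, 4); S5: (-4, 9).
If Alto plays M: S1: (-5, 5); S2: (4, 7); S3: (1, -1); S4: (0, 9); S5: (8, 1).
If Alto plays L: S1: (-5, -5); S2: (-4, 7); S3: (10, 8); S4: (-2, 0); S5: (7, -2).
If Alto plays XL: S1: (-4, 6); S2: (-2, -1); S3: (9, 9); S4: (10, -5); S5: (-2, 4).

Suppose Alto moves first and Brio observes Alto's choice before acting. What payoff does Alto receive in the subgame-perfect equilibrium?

10

Work backward from Brio's decision.
- S → Brio plays S5 (best of 1, 1, 0, 4, 9); Alto gets -4.
- M → Brio plays S4 (best of 5, 7, -1, 9, 1); Alto gets 0.
- L → Brio plays S3 (best of -5, 7, 8, 0, -2); Alto gets 10.
- XL → Brio plays S3 (best of 6, -1, 9, -5, 4); Alto gets 9.
Among -4, 0, 10, 9, the best is 10 at L. Subgame-perfect outcome: (L, S3) with payoffs (10, 8).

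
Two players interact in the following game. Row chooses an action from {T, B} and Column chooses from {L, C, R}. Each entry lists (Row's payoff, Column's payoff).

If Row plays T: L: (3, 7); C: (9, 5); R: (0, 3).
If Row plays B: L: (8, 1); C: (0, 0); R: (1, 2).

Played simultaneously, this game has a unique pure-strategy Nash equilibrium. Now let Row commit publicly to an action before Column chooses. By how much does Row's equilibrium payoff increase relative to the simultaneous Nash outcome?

Column best-responds to each possible Row move:
- T → Column plays L (best of 7, 5, 3); Row gets 3.
- B → Column plays R (best of 1, 0, 2); Row gets 1.
Maximizing over 3, 1, Row chooses T. Subgame-perfect outcome: (T, L) with payoffs (3, 7).
For the simultaneous game, intersect best replies.
Row's best replies: L→B; C→T; R→B.
Column's best replies: T→L; B→R.
The unique mutual best reply is (B, R), giving (1, 2).
Row's commitment gain: 3 − 1 = 2.

2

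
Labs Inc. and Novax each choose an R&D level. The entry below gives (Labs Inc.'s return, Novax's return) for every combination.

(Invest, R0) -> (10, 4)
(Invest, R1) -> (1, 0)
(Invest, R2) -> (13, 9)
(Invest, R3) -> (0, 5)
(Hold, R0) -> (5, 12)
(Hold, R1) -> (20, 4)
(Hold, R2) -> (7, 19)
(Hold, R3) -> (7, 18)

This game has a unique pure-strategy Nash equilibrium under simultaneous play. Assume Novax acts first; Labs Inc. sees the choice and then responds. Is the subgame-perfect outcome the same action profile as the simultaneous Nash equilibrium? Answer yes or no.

Work backward from Labs Inc.'s decision.
- R0: Labs Inc. compares 10, 5 and picks Invest; Novax would get 4.
- R1: Labs Inc. compares 1, 20 and picks Hold; Novax would get 4.
- R2: Labs Inc. compares 13, 7 and picks Invest; Novax would get 9.
- R3: Labs Inc. compares 0, 7 and picks Hold; Novax would get 18.
Maximizing over 4, 4, 9, 18, Novax chooses R3. Subgame-perfect outcome: (Hold, R3) with payoffs (7, 18).
Under simultaneous play:
Labs Inc.'s best replies: R0→Invest; R1→Hold; R2→Invest; R3→Hold.
Novax's best replies: Invest→R2; Hold→R2.
The unique mutual best reply is (Invest, R2), giving (13, 9).
Sequential outcome (Hold, R3) differs from the Nash profile (Invest, R2).

no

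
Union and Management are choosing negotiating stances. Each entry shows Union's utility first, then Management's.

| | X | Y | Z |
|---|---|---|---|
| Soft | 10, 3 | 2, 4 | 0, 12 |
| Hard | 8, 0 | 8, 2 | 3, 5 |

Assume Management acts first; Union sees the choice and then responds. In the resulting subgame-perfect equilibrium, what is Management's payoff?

Union best-responds to each possible Management move:
- X: BR = Soft, leader payoff 3.
- Y: BR = Hard, leader payoff 2.
- Z: BR = Hard, leader payoff 5.
Among 3, 2, 5, the best is 5 at Z. Subgame-perfect outcome: (Hard, Z) with payoffs (3, 5).

5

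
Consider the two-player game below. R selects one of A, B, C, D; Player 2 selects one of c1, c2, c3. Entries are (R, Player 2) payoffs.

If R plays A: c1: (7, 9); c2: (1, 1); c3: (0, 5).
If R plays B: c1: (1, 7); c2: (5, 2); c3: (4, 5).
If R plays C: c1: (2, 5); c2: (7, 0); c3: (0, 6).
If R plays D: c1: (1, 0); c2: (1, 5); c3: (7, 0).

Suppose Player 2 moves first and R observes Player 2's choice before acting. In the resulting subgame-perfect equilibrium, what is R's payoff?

7

Solve by backward induction (Player 2 leads).
- c1 → R plays A (best of 7, 1, 2, 1); Player 2 gets 9.
- c2 → R plays C (best of 1, 5, 7, 1); Player 2 gets 0.
- c3 → R plays D (best of 0, 4, 0, 7); Player 2 gets 0.
Maximizing over 9, 0, 0, Player 2 chooses c1. Subgame-perfect outcome: (A, c1) with payoffs (7, 9).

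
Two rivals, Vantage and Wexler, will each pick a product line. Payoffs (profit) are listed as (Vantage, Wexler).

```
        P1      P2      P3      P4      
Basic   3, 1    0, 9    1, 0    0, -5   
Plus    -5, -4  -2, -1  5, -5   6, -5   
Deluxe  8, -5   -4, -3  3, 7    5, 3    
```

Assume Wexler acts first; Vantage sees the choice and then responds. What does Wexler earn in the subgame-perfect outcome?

9

Backward induction with Wexler moving first.
- P1: BR = Deluxe, leader payoff -5.
- P2: BR = Basic, leader payoff 9.
- P3: BR = Plus, leader payoff -5.
- P4: BR = Plus, leader payoff -5.
Wexler's induced payoffs are -5, 9, -5, -5, so Wexler commits to P2. Subgame-perfect outcome: (Basic, P2) with payoffs (0, 9).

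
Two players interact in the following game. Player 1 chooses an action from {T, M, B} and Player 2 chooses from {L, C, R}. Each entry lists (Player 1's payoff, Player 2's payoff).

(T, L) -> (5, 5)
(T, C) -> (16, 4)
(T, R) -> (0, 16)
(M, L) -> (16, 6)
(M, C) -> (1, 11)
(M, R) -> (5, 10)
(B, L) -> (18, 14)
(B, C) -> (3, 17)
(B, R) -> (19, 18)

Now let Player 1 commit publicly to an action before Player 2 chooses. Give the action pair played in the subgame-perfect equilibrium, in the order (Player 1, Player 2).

(B, R)

Work backward from Player 2's decision.
- T: Player 2 compares 5, 4, 16 and picks R; Player 1 would get 0.
- M: Player 2 compares 6, 11, 10 and picks C; Player 1 would get 1.
- B: Player 2 compares 14, 17, 18 and picks R; Player 1 would get 19.
Maximizing over 0, 1, 19, Player 1 chooses B. Subgame-perfect outcome: (B, R) with payoffs (19, 18).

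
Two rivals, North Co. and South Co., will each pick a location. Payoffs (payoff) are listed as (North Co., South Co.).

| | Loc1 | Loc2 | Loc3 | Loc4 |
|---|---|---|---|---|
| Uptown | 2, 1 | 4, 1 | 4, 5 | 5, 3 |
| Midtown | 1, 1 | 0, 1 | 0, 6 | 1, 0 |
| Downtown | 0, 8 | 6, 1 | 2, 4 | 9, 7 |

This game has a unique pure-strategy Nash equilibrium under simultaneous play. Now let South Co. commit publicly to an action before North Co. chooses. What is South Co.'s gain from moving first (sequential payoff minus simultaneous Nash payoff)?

2

Solve by backward induction (South Co. leads).
- Loc1: BR = Uptown, leader payoff 1.
- Loc2: BR = Downtown, leader payoff 1.
- Loc3: BR = Uptown, leader payoff 5.
- Loc4: BR = Downtown, leader payoff 7.
Maximizing over 1, 1, 5, 7, South Co. chooses Loc4. Subgame-perfect outcome: (Downtown, Loc4) with payoffs (9, 7).
Under simultaneous play:
North Co.'s best replies: Loc1→Uptown; Loc2→Downtown; Loc3→Uptown; Loc4→Downtown.
South Co.'s best replies: Uptown→Loc3; Midtown→Loc3; Downtown→Loc1.
The unique mutual best reply is (Uptown, Loc3), giving (4, 5).
South Co.'s commitment gain: 7 − 5 = 2.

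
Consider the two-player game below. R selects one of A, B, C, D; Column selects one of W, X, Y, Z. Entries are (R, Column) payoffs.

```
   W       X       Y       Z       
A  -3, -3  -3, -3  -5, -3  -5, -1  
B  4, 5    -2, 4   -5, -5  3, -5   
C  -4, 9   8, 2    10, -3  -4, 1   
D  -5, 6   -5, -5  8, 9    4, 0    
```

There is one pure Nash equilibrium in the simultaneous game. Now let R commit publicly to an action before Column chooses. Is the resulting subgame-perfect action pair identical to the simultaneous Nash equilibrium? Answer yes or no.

no

Work backward from Column's decision.
- A → Column plays Z (best of -3, -3, -3, -1); R gets -5.
- B → Column plays W (best of 5, 4, -5, -5); R gets 4.
- C → Column plays W (best of 9, 2, -3, 1); R gets -4.
- D → Column plays Y (best of 6, -5, 9, 0); R gets 8.
Among -5, 4, -4, 8, the best is 8 at D. Subgame-perfect outcome: (D, Y) with payoffs (8, 9).
Now find the simultaneous Nash equilibrium.
R's best replies: W→B; X→C; Y→C; Z→D.
Column's best replies: A→Z; B→W; C→W; D→Y.
Only (B, W) has each player best-responding; Nash payoffs (4, 5).
Sequential outcome (D, Y) differs from the Nash profile (B, W).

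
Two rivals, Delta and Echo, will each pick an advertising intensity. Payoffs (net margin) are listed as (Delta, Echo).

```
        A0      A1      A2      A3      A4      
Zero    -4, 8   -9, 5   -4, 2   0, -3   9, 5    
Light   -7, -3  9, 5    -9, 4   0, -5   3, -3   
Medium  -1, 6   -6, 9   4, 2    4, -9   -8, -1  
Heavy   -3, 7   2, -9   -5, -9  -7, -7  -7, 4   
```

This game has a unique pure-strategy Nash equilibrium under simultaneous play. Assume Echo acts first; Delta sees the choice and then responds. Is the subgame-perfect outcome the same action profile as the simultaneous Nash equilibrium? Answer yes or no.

Delta best-responds to each possible Echo move:
- A0: BR = Medium, leader payoff 6.
- A1: BR = Light, leader payoff 5.
- A2: BR = Medium, leader payoff 2.
- A3: BR = Medium, leader payoff -9.
- A4: BR = Zero, leader payoff 5.
Among 6, 5, 2, -9, 5, the best is 6 at A0. Subgame-perfect outcome: (Medium, A0) with payoffs (-1, 6).
Under simultaneous play:
Delta's best replies: A0→Medium; A1→Light; A2→Medium; A3→Medium; A4→Zero.
Echo's best replies: Zero→A0; Light→A1; Medium→A1; Heavy→A0.
Only (Light, A1) has each player best-responding; Nash payoffs (9, 5).
Sequential outcome (Medium, A0) differs from the Nash profile (Light, A1).

no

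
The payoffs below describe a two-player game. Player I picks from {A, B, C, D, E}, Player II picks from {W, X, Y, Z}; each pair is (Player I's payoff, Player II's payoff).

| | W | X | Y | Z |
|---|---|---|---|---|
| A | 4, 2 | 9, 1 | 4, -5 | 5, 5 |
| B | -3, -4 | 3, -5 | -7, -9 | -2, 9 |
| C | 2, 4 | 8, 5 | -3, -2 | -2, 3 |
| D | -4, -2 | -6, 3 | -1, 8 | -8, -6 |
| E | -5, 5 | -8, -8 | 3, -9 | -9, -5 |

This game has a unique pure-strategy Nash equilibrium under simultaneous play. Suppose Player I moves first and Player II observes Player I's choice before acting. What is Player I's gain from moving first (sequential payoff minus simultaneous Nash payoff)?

Work backward from Player II's decision.
- A: BR = Z, leader payoff 5.
- B: BR = Z, leader payoff -2.
- C: BR = X, leader payoff 8.
- D: BR = Y, leader payoff -1.
- E: BR = W, leader payoff -5.
Player I's induced payoffs are 5, -2, 8, -1, -5, so Player I commits to C. Subgame-perfect outcome: (C, X) with payoffs (8, 5).
For the simultaneous game, intersect best replies.
Player I's best replies: W→A; X→A; Y→A; Z→A.
Player II's best replies: A→Z; B→Z; C→X; D→Y; E→W.
Only (A, Z) has each player best-responding; Nash payoffs (5, 5).
Player I's commitment gain: 8 − 5 = 3.

3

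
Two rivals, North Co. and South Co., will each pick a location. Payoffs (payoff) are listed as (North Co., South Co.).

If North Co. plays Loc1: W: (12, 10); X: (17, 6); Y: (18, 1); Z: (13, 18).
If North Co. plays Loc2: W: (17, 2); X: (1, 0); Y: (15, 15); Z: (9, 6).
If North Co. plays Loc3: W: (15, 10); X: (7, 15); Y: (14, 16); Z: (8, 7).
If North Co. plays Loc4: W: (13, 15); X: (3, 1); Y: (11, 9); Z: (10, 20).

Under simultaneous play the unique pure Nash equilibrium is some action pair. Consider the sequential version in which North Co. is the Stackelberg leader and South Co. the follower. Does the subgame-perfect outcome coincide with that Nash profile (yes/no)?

no

Solve by backward induction (North Co. leads).
- Loc1: South Co. compares 10, 6, 1, 18 and picks Z; North Co. would get 13.
- Loc2: South Co. compares 2, 0, 15, 6 and picks Y; North Co. would get 15.
- Loc3: South Co. compares 10, 15, 16, 7 and picks Y; North Co. would get 14.
- Loc4: South Co. compares 15, 1, 9, 20 and picks Z; North Co. would get 10.
North Co.'s induced payoffs are 13, 15, 14, 10, so North Co. commits to Loc2. Subgame-perfect outcome: (Loc2, Y) with payoffs (15, 15).
Under simultaneous play:
North Co.'s best replies: W→Loc2; X→Loc1; Y→Loc1; Z→Loc1.
South Co.'s best replies: Loc1→Z; Loc2→Y; Loc3→Y; Loc4→Z.
Only (Loc1, Z) has each player best-responding; Nash payoffs (13, 18).
Sequential outcome (Loc2, Y) differs from the Nash profile (Loc1, Z).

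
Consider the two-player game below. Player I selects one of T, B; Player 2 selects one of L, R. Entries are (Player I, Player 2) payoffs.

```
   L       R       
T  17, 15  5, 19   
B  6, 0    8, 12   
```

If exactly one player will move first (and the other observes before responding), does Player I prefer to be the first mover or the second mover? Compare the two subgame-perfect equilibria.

second

If Player I leads: Player 2's best replies are T→R, B→R; Player I's induced payoffs 5, 8; outcome (B, R), payoffs (8, 12).
If Player 2 leads: Player I's best replies are L→T, R→B; Player 2's induced payoffs 15, 12; outcome (T, L), payoffs (17, 15).
Player I gets 8 moving first and 17 moving second, so Player I prefers to move second.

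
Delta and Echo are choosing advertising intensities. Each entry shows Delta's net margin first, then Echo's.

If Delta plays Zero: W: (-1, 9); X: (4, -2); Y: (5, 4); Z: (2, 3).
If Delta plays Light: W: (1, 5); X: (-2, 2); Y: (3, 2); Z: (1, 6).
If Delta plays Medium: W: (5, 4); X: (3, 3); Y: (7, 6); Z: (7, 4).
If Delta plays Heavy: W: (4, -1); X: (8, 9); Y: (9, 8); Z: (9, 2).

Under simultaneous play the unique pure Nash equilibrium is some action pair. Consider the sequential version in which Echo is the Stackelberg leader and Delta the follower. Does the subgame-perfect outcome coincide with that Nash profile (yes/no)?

Solve by backward induction (Echo leads).
- W → Delta plays Medium (best of -1, 1, 5, 4); Echo gets 4.
- X → Delta plays Heavy (best of 4, -2, 3, 8); Echo gets 9.
- Y → Delta plays Heavy (best of 5, 3, 7, 9); Echo gets 8.
- Z → Delta plays Heavy (best of 2, 1, 7, 9); Echo gets 2.
Echo's induced payoffs are 4, 9, 8, 2, so Echo commits to X. Subgame-perfect outcome: (Heavy, X) with payoffs (8, 9).
For the simultaneous game, intersect best replies.
Delta's best replies: W→Medium; X→Heavy; Y→Heavy; Z→Heavy.
Echo's best replies: Zero→W; Light→Z; Medium→Y; Heavy→X.
The unique mutual best reply is (Heavy, X), giving (8, 9).
Sequential outcome (Heavy, X) coincides with the Nash profile (Heavy, X).

yes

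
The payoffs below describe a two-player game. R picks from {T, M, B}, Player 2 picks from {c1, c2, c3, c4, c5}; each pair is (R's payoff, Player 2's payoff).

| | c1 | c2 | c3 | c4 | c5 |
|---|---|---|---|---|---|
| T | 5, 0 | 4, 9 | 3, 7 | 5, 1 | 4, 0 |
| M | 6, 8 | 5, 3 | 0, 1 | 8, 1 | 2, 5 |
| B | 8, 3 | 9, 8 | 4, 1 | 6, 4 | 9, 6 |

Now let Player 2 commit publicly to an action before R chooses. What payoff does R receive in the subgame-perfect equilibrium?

9

Solve by backward induction (Player 2 leads).
- c1: R compares 5, 6, 8 and picks B; Player 2 would get 3.
- c2: R compares 4, 5, 9 and picks B; Player 2 would get 8.
- c3: R compares 3, 0, 4 and picks B; Player 2 would get 1.
- c4: R compares 5, 8, 6 and picks M; Player 2 would get 1.
- c5: R compares 4, 2, 9 and picks B; Player 2 would get 6.
Among 3, 8, 1, 1, 6, the best is 8 at c2. Subgame-perfect outcome: (B, c2) with payoffs (9, 8).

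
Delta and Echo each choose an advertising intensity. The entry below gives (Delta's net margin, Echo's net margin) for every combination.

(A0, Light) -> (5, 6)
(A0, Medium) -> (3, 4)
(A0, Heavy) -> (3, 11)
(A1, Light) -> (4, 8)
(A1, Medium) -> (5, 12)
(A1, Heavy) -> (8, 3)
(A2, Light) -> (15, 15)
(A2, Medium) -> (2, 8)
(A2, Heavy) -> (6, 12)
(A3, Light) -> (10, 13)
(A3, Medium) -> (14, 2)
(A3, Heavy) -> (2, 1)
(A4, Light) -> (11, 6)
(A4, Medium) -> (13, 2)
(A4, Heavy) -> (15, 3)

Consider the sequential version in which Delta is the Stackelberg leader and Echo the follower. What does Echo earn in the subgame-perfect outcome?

Work backward from Echo's decision.
- A0: Echo compares 6, 4, 11 and picks Heavy; Delta would get 3.
- A1: Echo compares 8, 12, 3 and picks Medium; Delta would get 5.
- A2: Echo compares 15, 8, 12 and picks Light; Delta would get 15.
- A3: Echo compares 13, 2, 1 and picks Light; Delta would get 10.
- A4: Echo compares 6, 2, 3 and picks Light; Delta would get 11.
Maximizing over 3, 5, 15, 10, 11, Delta chooses A2. Subgame-perfect outcome: (A2, Light) with payoffs (15, 15).

15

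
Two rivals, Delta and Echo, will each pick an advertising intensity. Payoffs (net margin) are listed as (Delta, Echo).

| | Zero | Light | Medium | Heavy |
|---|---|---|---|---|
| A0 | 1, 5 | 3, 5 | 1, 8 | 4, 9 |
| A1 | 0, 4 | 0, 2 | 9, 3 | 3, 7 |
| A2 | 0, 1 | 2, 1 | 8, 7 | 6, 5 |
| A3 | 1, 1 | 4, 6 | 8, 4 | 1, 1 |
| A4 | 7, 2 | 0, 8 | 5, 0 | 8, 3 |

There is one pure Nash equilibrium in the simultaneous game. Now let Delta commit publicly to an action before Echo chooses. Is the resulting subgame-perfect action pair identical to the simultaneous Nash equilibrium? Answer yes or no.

Echo best-responds to each possible Delta move:
- A0 → Echo plays Heavy (best of 5, 5, 8, 9); Delta gets 4.
- A1 → Echo plays Heavy (best of 4, 2, 3, 7); Delta gets 3.
- A2 → Echo plays Medium (best of 1, 1, 7, 5); Delta gets 8.
- A3 → Echo plays Light (best of 1, 6, 4, 1); Delta gets 4.
- A4 → Echo plays Light (best of 2, 8, 0, 3); Delta gets 0.
Delta's induced payoffs are 4, 3, 8, 4, 0, so Delta commits to A2. Subgame-perfect outcome: (A2, Medium) with payoffs (8, 7).
Now find the simultaneous Nash equilibrium.
Delta's best replies: Zero→A4; Light→A3; Medium→A1; Heavy→A4.
Echo's best replies: A0→Heavy; A1→Heavy; A2→Medium; A3→Light; A4→Light.
The unique mutual best reply is (A3, Light), giving (4, 6).
Sequential outcome (A2, Medium) differs from the Nash profile (A3, Light).

no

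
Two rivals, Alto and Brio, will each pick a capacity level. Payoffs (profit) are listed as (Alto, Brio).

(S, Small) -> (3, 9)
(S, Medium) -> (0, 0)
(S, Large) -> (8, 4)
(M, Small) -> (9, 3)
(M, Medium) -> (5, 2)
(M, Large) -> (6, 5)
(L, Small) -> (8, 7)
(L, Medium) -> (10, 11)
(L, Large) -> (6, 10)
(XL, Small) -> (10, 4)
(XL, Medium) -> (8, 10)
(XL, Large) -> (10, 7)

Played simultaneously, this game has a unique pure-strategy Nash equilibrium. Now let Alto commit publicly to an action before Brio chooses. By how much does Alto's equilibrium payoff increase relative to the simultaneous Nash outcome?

0

Work backward from Brio's decision.
- S → Brio plays Small (best of 9, 0, 4); Alto gets 3.
- M → Brio plays Large (best of 3, 2, 5); Alto gets 6.
- L → Brio plays Medium (best of 7, 11, 10); Alto gets 10.
- XL → Brio plays Medium (best of 4, 10, 7); Alto gets 8.
Maximizing over 3, 6, 10, 8, Alto chooses L. Subgame-perfect outcome: (L, Medium) with payoffs (10, 11).
For the simultaneous game, intersect best replies.
Alto's best replies: Small→XL; Medium→L; Large→XL.
Brio's best replies: S→Small; M→Large; L→Medium; XL→Medium.
Only (L, Medium) has each player best-responding; Nash payoffs (10, 11).
Alto's commitment gain: 10 − 10 = 0.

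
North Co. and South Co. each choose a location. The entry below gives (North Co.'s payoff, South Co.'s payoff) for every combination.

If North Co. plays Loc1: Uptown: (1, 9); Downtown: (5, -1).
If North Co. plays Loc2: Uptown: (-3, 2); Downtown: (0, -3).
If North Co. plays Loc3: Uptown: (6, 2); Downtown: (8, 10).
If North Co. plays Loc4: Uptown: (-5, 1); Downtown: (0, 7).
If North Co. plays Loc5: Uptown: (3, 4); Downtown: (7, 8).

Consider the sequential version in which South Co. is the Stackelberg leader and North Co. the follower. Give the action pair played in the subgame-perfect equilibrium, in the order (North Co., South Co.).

Solve by backward induction (South Co. leads).
- Uptown: BR = Loc3, leader payoff 2.
- Downtown: BR = Loc3, leader payoff 10.
Maximizing over 2, 10, South Co. chooses Downtown. Subgame-perfect outcome: (Loc3, Downtown) with payoffs (8, 10).

(Loc3, Downtown)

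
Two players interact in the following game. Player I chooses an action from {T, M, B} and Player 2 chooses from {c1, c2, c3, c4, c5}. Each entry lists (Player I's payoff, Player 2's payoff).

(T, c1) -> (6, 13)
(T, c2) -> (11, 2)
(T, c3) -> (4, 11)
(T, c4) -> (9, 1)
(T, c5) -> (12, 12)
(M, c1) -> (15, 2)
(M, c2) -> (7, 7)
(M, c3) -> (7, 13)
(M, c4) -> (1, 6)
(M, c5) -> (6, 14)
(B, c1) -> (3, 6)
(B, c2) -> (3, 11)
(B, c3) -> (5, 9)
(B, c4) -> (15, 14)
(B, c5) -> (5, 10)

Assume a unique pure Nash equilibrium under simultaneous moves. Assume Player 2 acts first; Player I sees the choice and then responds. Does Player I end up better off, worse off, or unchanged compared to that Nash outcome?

Solve by backward induction (Player 2 leads).
- c1 → Player I plays M (best of 6, 15, 3); Player 2 gets 2.
- c2 → Player I plays T (best of 11, 7, 3); Player 2 gets 2.
- c3 → Player I plays M (best of 4, 7, 5); Player 2 gets 13.
- c4 → Player I plays B (best of 9, 1, 15); Player 2 gets 14.
- c5 → Player I plays T (best of 12, 6, 5); Player 2 gets 12.
Maximizing over 2, 2, 13, 14, 12, Player 2 chooses c4. Subgame-perfect outcome: (B, c4) with payoffs (15, 14).
Under simultaneous play:
Player I's best replies: c1→M; c2→T; c3→M; c4→B; c5→T.
Player 2's best replies: T→c1; M→c5; B→c4.
The unique mutual best reply is (B, c4), giving (15, 14).
Player I earns 15 sequentially versus 15 at the Nash outcome: unchanged.

unchanged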